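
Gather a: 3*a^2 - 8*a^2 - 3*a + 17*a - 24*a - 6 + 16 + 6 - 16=-5*a^2 - 10*a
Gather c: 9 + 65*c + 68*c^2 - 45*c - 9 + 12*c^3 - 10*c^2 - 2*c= 12*c^3 + 58*c^2 + 18*c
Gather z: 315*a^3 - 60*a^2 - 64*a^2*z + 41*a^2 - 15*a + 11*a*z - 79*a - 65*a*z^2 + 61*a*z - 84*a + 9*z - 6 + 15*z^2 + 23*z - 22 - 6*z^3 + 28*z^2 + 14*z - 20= 315*a^3 - 19*a^2 - 178*a - 6*z^3 + z^2*(43 - 65*a) + z*(-64*a^2 + 72*a + 46) - 48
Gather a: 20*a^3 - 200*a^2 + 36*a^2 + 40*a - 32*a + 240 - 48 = 20*a^3 - 164*a^2 + 8*a + 192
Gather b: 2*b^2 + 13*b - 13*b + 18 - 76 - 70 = 2*b^2 - 128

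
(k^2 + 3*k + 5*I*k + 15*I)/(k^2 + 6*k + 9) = (k + 5*I)/(k + 3)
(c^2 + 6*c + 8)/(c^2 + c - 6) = (c^2 + 6*c + 8)/(c^2 + c - 6)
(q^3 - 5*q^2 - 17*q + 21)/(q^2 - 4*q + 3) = (q^2 - 4*q - 21)/(q - 3)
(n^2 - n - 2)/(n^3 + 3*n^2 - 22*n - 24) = (n - 2)/(n^2 + 2*n - 24)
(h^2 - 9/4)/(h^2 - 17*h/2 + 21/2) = (h + 3/2)/(h - 7)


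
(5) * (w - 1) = 5*w - 5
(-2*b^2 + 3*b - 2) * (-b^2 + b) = 2*b^4 - 5*b^3 + 5*b^2 - 2*b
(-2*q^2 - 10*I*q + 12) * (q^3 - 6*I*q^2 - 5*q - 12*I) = -2*q^5 + 2*I*q^4 - 38*q^3 + 2*I*q^2 - 180*q - 144*I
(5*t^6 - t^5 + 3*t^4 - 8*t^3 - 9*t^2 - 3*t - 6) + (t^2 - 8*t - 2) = 5*t^6 - t^5 + 3*t^4 - 8*t^3 - 8*t^2 - 11*t - 8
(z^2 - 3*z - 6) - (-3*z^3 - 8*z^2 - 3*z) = 3*z^3 + 9*z^2 - 6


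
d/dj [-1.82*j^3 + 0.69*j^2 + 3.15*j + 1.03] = -5.46*j^2 + 1.38*j + 3.15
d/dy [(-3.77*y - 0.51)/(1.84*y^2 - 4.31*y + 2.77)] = (6.9368*y^2 + 1.8768*y - 12.641)/(3.3856*y^4 - 15.8608*y^3 + 28.7697*y^2 - 23.8774*y + 7.6729)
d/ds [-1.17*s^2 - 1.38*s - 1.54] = -2.34*s - 1.38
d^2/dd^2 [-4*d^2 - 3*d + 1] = -8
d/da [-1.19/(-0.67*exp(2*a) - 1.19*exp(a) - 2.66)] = (-1.5946*exp(a) - 1.4161)*exp(a)/(0.67*exp(2*a) + 1.19*exp(a) + 2.66)^2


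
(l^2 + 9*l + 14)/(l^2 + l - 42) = (l + 2)/(l - 6)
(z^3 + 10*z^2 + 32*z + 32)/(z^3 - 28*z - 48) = (z + 4)/(z - 6)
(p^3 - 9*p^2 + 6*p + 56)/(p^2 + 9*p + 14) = (p^2 - 11*p + 28)/(p + 7)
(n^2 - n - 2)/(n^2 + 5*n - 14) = (n + 1)/(n + 7)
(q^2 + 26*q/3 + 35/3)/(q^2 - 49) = (q + 5/3)/(q - 7)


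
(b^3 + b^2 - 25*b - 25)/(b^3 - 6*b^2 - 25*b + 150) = (b + 1)/(b - 6)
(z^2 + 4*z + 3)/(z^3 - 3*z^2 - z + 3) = (z + 3)/(z^2 - 4*z + 3)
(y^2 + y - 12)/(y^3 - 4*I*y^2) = (y^2 + y - 12)/(y^2*(y - 4*I))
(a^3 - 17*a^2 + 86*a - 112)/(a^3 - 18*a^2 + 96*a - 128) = (a - 7)/(a - 8)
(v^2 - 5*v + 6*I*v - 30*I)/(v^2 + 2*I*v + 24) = (v - 5)/(v - 4*I)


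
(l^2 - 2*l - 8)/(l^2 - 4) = (l - 4)/(l - 2)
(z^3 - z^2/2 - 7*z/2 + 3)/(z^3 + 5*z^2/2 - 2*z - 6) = (z - 1)/(z + 2)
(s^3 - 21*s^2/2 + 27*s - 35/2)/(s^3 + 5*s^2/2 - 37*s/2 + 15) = (s - 7)/(s + 6)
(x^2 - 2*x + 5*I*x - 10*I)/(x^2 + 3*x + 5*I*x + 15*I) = (x - 2)/(x + 3)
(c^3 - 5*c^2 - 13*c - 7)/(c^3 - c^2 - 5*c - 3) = (c - 7)/(c - 3)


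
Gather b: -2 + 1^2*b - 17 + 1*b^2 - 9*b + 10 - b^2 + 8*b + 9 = 0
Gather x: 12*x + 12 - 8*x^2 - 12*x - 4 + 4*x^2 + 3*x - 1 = -4*x^2 + 3*x + 7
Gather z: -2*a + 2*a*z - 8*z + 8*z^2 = -2*a + 8*z^2 + z*(2*a - 8)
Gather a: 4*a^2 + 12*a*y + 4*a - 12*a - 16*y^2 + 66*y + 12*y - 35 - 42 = 4*a^2 + a*(12*y - 8) - 16*y^2 + 78*y - 77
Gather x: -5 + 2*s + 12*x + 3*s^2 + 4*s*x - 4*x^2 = 3*s^2 + 2*s - 4*x^2 + x*(4*s + 12) - 5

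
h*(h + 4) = h^2 + 4*h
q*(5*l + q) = 5*l*q + q^2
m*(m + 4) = m^2 + 4*m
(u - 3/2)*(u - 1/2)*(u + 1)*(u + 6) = u^4 + 5*u^3 - 29*u^2/4 - 27*u/4 + 9/2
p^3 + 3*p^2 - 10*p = p*(p - 2)*(p + 5)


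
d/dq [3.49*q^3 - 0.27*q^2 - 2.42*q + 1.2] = 10.47*q^2 - 0.54*q - 2.42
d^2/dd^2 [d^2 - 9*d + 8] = 2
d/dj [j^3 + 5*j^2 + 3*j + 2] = 3*j^2 + 10*j + 3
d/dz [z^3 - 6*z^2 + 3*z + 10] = 3*z^2 - 12*z + 3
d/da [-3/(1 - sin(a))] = -3*cos(a)/(sin(a) - 1)^2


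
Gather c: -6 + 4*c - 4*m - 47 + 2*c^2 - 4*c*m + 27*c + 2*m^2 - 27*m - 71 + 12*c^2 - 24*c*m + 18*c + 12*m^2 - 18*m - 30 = 14*c^2 + c*(49 - 28*m) + 14*m^2 - 49*m - 154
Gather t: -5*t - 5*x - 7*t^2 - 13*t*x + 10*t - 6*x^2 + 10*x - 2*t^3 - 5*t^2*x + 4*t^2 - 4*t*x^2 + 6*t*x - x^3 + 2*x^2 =-2*t^3 + t^2*(-5*x - 3) + t*(-4*x^2 - 7*x + 5) - x^3 - 4*x^2 + 5*x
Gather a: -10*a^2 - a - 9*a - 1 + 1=-10*a^2 - 10*a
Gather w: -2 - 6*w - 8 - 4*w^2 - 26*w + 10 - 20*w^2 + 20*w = -24*w^2 - 12*w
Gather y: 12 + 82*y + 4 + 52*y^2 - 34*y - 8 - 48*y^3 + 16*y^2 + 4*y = -48*y^3 + 68*y^2 + 52*y + 8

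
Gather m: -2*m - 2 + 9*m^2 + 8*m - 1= 9*m^2 + 6*m - 3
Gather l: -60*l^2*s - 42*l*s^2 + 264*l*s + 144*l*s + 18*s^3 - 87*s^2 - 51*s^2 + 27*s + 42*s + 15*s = -60*l^2*s + l*(-42*s^2 + 408*s) + 18*s^3 - 138*s^2 + 84*s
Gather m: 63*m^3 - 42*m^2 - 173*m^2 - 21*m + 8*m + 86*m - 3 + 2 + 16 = 63*m^3 - 215*m^2 + 73*m + 15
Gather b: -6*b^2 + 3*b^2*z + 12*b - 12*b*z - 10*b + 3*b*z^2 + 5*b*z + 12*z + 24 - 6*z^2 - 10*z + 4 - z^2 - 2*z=b^2*(3*z - 6) + b*(3*z^2 - 7*z + 2) - 7*z^2 + 28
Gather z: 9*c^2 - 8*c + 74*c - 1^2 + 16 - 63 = 9*c^2 + 66*c - 48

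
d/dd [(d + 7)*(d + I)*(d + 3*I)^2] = 4*d^3 + d^2*(21 + 21*I) + d*(-30 + 98*I) - 105 - 9*I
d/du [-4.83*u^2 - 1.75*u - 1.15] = -9.66*u - 1.75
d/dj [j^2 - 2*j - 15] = 2*j - 2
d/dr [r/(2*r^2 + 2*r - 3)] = (-2*r^2 - 3)/(4*r^4 + 8*r^3 - 8*r^2 - 12*r + 9)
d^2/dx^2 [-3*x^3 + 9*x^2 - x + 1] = 18 - 18*x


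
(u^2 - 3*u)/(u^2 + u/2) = 2*(u - 3)/(2*u + 1)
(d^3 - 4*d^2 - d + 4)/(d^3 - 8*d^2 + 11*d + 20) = (d - 1)/(d - 5)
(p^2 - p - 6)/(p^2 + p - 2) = (p - 3)/(p - 1)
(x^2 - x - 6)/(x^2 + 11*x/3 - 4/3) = 3*(x^2 - x - 6)/(3*x^2 + 11*x - 4)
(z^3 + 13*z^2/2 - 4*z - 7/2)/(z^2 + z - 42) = (2*z^2 - z - 1)/(2*(z - 6))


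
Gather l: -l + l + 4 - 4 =0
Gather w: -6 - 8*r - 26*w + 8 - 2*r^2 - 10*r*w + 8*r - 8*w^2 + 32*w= -2*r^2 - 8*w^2 + w*(6 - 10*r) + 2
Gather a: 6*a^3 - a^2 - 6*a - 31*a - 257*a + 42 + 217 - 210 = 6*a^3 - a^2 - 294*a + 49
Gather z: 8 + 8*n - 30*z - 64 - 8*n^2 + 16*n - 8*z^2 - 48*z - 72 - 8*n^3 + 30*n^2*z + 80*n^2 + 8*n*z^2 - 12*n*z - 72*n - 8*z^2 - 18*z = -8*n^3 + 72*n^2 - 48*n + z^2*(8*n - 16) + z*(30*n^2 - 12*n - 96) - 128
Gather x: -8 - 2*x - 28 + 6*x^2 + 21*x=6*x^2 + 19*x - 36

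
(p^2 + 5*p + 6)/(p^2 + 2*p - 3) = (p + 2)/(p - 1)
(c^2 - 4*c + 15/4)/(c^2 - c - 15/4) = (2*c - 3)/(2*c + 3)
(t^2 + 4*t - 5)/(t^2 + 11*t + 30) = (t - 1)/(t + 6)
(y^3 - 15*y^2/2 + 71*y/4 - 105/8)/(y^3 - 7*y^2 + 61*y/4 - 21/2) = (y - 5/2)/(y - 2)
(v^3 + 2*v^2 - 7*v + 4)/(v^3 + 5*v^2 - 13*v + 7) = (v + 4)/(v + 7)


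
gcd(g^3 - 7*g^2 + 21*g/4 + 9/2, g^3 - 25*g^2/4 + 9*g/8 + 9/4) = g^2 - 11*g/2 - 3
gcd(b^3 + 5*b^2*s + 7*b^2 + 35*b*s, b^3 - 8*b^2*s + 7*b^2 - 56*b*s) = b^2 + 7*b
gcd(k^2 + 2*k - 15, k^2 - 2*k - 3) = k - 3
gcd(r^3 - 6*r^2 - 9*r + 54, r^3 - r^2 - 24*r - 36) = r^2 - 3*r - 18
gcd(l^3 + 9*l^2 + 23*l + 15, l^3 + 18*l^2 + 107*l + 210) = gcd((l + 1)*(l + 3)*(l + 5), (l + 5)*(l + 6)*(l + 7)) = l + 5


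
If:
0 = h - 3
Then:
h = 3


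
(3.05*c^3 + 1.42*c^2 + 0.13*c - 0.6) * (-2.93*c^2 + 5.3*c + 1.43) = -8.9365*c^5 + 12.0044*c^4 + 11.5066*c^3 + 4.4776*c^2 - 2.9941*c - 0.858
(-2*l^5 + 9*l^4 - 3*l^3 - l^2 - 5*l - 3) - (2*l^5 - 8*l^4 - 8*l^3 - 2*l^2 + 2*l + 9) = -4*l^5 + 17*l^4 + 5*l^3 + l^2 - 7*l - 12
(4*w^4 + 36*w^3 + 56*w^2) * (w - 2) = 4*w^5 + 28*w^4 - 16*w^3 - 112*w^2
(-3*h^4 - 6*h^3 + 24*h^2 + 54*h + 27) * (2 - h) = 3*h^5 - 36*h^3 - 6*h^2 + 81*h + 54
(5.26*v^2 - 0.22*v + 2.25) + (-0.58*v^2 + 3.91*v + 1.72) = 4.68*v^2 + 3.69*v + 3.97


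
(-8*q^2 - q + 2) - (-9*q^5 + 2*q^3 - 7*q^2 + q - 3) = 9*q^5 - 2*q^3 - q^2 - 2*q + 5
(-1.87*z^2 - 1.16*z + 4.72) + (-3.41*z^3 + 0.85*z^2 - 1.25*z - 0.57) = -3.41*z^3 - 1.02*z^2 - 2.41*z + 4.15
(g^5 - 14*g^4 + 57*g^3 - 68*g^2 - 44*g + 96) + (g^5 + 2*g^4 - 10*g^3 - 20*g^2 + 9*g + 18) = 2*g^5 - 12*g^4 + 47*g^3 - 88*g^2 - 35*g + 114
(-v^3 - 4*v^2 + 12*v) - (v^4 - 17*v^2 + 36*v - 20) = -v^4 - v^3 + 13*v^2 - 24*v + 20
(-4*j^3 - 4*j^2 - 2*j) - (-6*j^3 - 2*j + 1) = 2*j^3 - 4*j^2 - 1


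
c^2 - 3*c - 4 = (c - 4)*(c + 1)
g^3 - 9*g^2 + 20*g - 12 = (g - 6)*(g - 2)*(g - 1)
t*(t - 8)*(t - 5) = t^3 - 13*t^2 + 40*t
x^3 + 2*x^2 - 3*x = x*(x - 1)*(x + 3)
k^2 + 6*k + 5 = (k + 1)*(k + 5)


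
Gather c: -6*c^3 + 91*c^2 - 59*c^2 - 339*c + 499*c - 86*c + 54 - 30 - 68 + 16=-6*c^3 + 32*c^2 + 74*c - 28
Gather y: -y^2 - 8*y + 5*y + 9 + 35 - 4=-y^2 - 3*y + 40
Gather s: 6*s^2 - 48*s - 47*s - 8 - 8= 6*s^2 - 95*s - 16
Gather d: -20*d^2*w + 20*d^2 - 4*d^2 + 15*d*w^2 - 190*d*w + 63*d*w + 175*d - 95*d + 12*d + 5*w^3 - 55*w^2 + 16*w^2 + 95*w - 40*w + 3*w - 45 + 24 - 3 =d^2*(16 - 20*w) + d*(15*w^2 - 127*w + 92) + 5*w^3 - 39*w^2 + 58*w - 24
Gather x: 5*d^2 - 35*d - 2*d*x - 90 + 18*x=5*d^2 - 35*d + x*(18 - 2*d) - 90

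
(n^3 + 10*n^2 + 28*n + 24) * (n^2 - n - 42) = n^5 + 9*n^4 - 24*n^3 - 424*n^2 - 1200*n - 1008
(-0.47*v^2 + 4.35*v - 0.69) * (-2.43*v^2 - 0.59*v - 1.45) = 1.1421*v^4 - 10.2932*v^3 - 0.208299999999999*v^2 - 5.9004*v + 1.0005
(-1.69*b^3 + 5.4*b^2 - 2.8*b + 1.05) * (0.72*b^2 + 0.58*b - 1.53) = -1.2168*b^5 + 2.9078*b^4 + 3.7017*b^3 - 9.13*b^2 + 4.893*b - 1.6065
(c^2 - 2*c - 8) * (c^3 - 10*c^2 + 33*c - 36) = c^5 - 12*c^4 + 45*c^3 - 22*c^2 - 192*c + 288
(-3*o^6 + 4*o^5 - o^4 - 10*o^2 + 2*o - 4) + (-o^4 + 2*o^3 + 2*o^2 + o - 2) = -3*o^6 + 4*o^5 - 2*o^4 + 2*o^3 - 8*o^2 + 3*o - 6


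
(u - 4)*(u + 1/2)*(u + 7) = u^3 + 7*u^2/2 - 53*u/2 - 14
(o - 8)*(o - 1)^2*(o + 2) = o^4 - 8*o^3 - 3*o^2 + 26*o - 16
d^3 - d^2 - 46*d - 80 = (d - 8)*(d + 2)*(d + 5)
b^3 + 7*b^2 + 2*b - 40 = (b - 2)*(b + 4)*(b + 5)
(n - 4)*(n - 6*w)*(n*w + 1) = n^3*w - 6*n^2*w^2 - 4*n^2*w + n^2 + 24*n*w^2 - 6*n*w - 4*n + 24*w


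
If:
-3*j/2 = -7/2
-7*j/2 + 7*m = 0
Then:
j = 7/3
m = 7/6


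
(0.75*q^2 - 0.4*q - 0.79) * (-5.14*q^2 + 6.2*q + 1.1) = -3.855*q^4 + 6.706*q^3 + 2.4056*q^2 - 5.338*q - 0.869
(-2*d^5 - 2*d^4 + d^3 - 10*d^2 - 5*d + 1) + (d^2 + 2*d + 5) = -2*d^5 - 2*d^4 + d^3 - 9*d^2 - 3*d + 6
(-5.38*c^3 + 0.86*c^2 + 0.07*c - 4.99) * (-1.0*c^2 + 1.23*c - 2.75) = 5.38*c^5 - 7.4774*c^4 + 15.7828*c^3 + 2.7111*c^2 - 6.3302*c + 13.7225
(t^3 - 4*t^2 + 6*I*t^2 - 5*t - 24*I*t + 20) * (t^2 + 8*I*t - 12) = t^5 - 4*t^4 + 14*I*t^4 - 65*t^3 - 56*I*t^3 + 260*t^2 - 112*I*t^2 + 60*t + 448*I*t - 240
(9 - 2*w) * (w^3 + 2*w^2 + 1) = -2*w^4 + 5*w^3 + 18*w^2 - 2*w + 9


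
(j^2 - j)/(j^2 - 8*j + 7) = j/(j - 7)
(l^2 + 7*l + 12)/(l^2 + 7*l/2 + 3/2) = 2*(l + 4)/(2*l + 1)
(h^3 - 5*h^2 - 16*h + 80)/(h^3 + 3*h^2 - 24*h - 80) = (h - 4)/(h + 4)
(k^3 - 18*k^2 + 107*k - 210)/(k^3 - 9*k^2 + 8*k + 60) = (k - 7)/(k + 2)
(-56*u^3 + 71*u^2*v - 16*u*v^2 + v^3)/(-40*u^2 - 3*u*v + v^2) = (7*u^2 - 8*u*v + v^2)/(5*u + v)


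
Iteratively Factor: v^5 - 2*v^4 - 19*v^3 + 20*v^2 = (v)*(v^4 - 2*v^3 - 19*v^2 + 20*v) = v*(v - 5)*(v^3 + 3*v^2 - 4*v) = v*(v - 5)*(v - 1)*(v^2 + 4*v) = v^2*(v - 5)*(v - 1)*(v + 4)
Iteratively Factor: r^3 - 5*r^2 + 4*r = (r - 4)*(r^2 - r) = r*(r - 4)*(r - 1)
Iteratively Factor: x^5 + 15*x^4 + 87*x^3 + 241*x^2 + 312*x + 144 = (x + 3)*(x^4 + 12*x^3 + 51*x^2 + 88*x + 48) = (x + 1)*(x + 3)*(x^3 + 11*x^2 + 40*x + 48) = (x + 1)*(x + 3)^2*(x^2 + 8*x + 16) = (x + 1)*(x + 3)^2*(x + 4)*(x + 4)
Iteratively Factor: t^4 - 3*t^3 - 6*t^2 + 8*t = (t - 4)*(t^3 + t^2 - 2*t) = (t - 4)*(t + 2)*(t^2 - t) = t*(t - 4)*(t + 2)*(t - 1)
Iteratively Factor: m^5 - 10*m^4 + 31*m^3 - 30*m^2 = (m - 2)*(m^4 - 8*m^3 + 15*m^2) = (m - 5)*(m - 2)*(m^3 - 3*m^2) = m*(m - 5)*(m - 2)*(m^2 - 3*m) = m^2*(m - 5)*(m - 2)*(m - 3)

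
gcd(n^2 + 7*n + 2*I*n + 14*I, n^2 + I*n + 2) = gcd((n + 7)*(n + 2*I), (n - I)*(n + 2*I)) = n + 2*I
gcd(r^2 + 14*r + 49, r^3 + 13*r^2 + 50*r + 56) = r + 7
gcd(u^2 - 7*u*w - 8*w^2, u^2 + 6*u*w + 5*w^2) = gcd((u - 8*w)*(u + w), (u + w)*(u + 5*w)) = u + w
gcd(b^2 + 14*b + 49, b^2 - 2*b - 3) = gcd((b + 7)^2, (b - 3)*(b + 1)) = 1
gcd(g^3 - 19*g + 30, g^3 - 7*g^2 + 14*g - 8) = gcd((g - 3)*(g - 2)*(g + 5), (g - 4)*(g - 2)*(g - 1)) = g - 2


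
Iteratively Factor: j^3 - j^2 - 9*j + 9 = (j - 3)*(j^2 + 2*j - 3) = (j - 3)*(j + 3)*(j - 1)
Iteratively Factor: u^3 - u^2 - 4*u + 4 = (u + 2)*(u^2 - 3*u + 2) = (u - 1)*(u + 2)*(u - 2)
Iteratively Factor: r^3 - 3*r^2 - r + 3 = (r - 3)*(r^2 - 1) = (r - 3)*(r + 1)*(r - 1)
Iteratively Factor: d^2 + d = (d)*(d + 1)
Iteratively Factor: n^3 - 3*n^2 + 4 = (n + 1)*(n^2 - 4*n + 4) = (n - 2)*(n + 1)*(n - 2)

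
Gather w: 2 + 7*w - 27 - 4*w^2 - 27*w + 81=-4*w^2 - 20*w + 56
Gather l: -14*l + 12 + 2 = 14 - 14*l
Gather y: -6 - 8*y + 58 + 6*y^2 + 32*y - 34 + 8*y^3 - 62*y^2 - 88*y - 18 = 8*y^3 - 56*y^2 - 64*y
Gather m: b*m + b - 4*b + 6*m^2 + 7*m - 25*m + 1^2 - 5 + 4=-3*b + 6*m^2 + m*(b - 18)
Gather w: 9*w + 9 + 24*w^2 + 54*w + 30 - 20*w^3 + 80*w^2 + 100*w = -20*w^3 + 104*w^2 + 163*w + 39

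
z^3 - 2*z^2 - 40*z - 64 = (z - 8)*(z + 2)*(z + 4)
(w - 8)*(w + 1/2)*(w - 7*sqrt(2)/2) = w^3 - 15*w^2/2 - 7*sqrt(2)*w^2/2 - 4*w + 105*sqrt(2)*w/4 + 14*sqrt(2)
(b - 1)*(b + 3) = b^2 + 2*b - 3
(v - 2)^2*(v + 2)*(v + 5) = v^4 + 3*v^3 - 14*v^2 - 12*v + 40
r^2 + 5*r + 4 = (r + 1)*(r + 4)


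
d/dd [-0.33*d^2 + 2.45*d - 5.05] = 2.45 - 0.66*d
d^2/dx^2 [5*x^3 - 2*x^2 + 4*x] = 30*x - 4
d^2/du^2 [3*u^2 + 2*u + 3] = 6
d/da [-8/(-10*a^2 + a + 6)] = 8*(1 - 20*a)/(-10*a^2 + a + 6)^2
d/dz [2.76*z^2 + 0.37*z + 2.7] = 5.52*z + 0.37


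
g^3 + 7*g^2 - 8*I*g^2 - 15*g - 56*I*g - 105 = (g + 7)*(g - 5*I)*(g - 3*I)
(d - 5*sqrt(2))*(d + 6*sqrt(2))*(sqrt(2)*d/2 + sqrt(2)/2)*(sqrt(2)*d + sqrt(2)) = d^4 + sqrt(2)*d^3 + 2*d^3 - 59*d^2 + 2*sqrt(2)*d^2 - 120*d + sqrt(2)*d - 60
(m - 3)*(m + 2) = m^2 - m - 6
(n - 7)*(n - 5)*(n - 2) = n^3 - 14*n^2 + 59*n - 70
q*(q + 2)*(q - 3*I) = q^3 + 2*q^2 - 3*I*q^2 - 6*I*q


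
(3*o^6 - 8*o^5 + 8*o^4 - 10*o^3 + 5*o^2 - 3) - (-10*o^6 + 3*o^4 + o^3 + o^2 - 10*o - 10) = 13*o^6 - 8*o^5 + 5*o^4 - 11*o^3 + 4*o^2 + 10*o + 7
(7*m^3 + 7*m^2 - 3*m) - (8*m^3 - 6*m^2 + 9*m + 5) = -m^3 + 13*m^2 - 12*m - 5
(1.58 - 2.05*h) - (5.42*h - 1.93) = 3.51 - 7.47*h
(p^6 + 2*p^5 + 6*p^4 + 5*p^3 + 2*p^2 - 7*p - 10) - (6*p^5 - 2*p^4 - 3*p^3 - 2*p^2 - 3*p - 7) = p^6 - 4*p^5 + 8*p^4 + 8*p^3 + 4*p^2 - 4*p - 3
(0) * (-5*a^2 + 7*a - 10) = 0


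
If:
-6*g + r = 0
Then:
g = r/6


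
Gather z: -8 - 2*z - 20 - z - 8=-3*z - 36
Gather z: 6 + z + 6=z + 12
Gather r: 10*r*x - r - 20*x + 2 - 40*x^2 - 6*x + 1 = r*(10*x - 1) - 40*x^2 - 26*x + 3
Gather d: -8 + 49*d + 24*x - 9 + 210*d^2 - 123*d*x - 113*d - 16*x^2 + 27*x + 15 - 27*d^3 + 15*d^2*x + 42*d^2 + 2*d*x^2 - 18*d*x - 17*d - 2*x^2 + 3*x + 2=-27*d^3 + d^2*(15*x + 252) + d*(2*x^2 - 141*x - 81) - 18*x^2 + 54*x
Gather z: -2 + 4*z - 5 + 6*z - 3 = 10*z - 10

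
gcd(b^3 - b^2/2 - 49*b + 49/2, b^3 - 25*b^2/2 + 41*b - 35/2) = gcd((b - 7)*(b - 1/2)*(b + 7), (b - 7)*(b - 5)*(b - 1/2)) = b^2 - 15*b/2 + 7/2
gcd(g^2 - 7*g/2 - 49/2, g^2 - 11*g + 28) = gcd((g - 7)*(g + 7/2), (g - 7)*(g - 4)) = g - 7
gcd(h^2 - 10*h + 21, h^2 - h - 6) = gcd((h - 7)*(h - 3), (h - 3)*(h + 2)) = h - 3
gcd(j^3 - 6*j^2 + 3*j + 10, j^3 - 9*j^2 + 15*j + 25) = j^2 - 4*j - 5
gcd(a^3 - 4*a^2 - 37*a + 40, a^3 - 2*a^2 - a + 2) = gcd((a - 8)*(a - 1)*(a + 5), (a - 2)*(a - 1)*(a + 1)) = a - 1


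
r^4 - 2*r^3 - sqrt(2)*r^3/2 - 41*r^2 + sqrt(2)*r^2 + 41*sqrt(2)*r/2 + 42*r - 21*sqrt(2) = (r - 7)*(r - 1)*(r + 6)*(r - sqrt(2)/2)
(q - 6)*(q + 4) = q^2 - 2*q - 24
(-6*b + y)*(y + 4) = -6*b*y - 24*b + y^2 + 4*y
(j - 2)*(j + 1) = j^2 - j - 2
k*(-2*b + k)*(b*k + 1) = -2*b^2*k^2 + b*k^3 - 2*b*k + k^2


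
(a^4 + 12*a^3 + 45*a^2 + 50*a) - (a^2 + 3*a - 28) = a^4 + 12*a^3 + 44*a^2 + 47*a + 28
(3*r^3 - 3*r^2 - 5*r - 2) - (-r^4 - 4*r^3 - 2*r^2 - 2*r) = r^4 + 7*r^3 - r^2 - 3*r - 2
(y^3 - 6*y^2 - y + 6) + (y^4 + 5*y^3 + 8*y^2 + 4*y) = y^4 + 6*y^3 + 2*y^2 + 3*y + 6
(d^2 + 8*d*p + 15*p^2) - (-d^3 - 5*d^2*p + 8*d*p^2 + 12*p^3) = d^3 + 5*d^2*p + d^2 - 8*d*p^2 + 8*d*p - 12*p^3 + 15*p^2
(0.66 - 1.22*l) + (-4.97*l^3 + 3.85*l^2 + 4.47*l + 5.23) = -4.97*l^3 + 3.85*l^2 + 3.25*l + 5.89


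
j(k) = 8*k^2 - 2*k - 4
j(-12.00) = 1172.00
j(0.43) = -3.38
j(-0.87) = 3.80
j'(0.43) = 4.88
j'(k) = 16*k - 2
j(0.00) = -4.00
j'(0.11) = -0.24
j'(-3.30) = -54.80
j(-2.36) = 45.28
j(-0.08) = -3.79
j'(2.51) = 38.16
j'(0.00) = -2.00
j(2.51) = 41.38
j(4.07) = 120.38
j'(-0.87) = -15.92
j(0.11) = -4.12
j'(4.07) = 63.12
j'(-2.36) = -39.76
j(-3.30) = 89.72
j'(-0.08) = -3.28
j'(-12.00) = -194.00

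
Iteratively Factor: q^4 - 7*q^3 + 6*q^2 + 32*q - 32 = (q + 2)*(q^3 - 9*q^2 + 24*q - 16) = (q - 4)*(q + 2)*(q^2 - 5*q + 4) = (q - 4)*(q - 1)*(q + 2)*(q - 4)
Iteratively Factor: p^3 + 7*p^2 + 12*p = (p + 4)*(p^2 + 3*p) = p*(p + 4)*(p + 3)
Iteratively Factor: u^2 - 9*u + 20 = (u - 5)*(u - 4)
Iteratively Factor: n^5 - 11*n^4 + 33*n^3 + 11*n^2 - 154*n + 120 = (n - 1)*(n^4 - 10*n^3 + 23*n^2 + 34*n - 120) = (n - 3)*(n - 1)*(n^3 - 7*n^2 + 2*n + 40) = (n - 5)*(n - 3)*(n - 1)*(n^2 - 2*n - 8) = (n - 5)*(n - 4)*(n - 3)*(n - 1)*(n + 2)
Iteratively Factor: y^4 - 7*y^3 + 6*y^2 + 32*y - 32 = (y + 2)*(y^3 - 9*y^2 + 24*y - 16) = (y - 4)*(y + 2)*(y^2 - 5*y + 4) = (y - 4)*(y - 1)*(y + 2)*(y - 4)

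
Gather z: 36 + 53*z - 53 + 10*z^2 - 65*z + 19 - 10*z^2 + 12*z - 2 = 0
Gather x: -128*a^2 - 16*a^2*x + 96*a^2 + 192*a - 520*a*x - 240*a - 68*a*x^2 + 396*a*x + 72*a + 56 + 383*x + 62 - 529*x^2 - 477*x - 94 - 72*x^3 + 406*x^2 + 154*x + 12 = -32*a^2 + 24*a - 72*x^3 + x^2*(-68*a - 123) + x*(-16*a^2 - 124*a + 60) + 36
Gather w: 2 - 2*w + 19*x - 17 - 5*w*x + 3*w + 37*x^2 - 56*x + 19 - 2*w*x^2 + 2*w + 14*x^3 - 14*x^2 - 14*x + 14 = w*(-2*x^2 - 5*x + 3) + 14*x^3 + 23*x^2 - 51*x + 18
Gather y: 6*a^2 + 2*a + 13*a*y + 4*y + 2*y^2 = 6*a^2 + 2*a + 2*y^2 + y*(13*a + 4)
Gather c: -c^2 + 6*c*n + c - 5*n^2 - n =-c^2 + c*(6*n + 1) - 5*n^2 - n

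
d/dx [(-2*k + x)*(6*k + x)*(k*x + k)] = k*(-12*k^2 + 8*k*x + 4*k + 3*x^2 + 2*x)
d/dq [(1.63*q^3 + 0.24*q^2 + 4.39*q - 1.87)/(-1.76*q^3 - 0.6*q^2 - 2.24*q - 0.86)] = (1.77635683940025e-15*q^5 - 0.5556*q^4 + 8.1504*q^3 - 11.9826*q^2 - 2.6568*q - 7.9642)/(3.0976*q^6 + 2.112*q^5 + 8.2448*q^4 + 5.7152*q^3 + 6.0496*q^2 + 3.8528*q + 0.7396)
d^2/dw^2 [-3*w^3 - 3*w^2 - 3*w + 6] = -18*w - 6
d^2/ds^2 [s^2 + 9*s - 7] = 2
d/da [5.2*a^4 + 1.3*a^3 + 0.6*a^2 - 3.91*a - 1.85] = 20.8*a^3 + 3.9*a^2 + 1.2*a - 3.91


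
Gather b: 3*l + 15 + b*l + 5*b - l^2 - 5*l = b*(l + 5) - l^2 - 2*l + 15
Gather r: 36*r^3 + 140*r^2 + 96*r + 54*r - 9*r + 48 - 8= 36*r^3 + 140*r^2 + 141*r + 40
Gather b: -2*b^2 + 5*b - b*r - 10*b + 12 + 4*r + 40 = -2*b^2 + b*(-r - 5) + 4*r + 52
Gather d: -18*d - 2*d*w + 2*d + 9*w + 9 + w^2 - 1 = d*(-2*w - 16) + w^2 + 9*w + 8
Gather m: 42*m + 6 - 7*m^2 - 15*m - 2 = -7*m^2 + 27*m + 4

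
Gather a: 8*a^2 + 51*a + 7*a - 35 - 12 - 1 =8*a^2 + 58*a - 48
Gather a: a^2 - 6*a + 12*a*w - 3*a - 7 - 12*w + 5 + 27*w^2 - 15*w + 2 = a^2 + a*(12*w - 9) + 27*w^2 - 27*w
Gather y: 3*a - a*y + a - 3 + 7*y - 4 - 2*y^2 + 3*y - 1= 4*a - 2*y^2 + y*(10 - a) - 8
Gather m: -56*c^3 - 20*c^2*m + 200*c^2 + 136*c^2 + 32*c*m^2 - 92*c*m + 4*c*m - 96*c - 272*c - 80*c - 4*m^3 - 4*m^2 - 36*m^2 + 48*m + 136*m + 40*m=-56*c^3 + 336*c^2 - 448*c - 4*m^3 + m^2*(32*c - 40) + m*(-20*c^2 - 88*c + 224)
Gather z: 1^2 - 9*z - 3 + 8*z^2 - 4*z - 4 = 8*z^2 - 13*z - 6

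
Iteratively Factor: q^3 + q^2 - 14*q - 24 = (q + 2)*(q^2 - q - 12) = (q - 4)*(q + 2)*(q + 3)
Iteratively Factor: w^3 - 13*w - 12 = (w + 1)*(w^2 - w - 12) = (w - 4)*(w + 1)*(w + 3)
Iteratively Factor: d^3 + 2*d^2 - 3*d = (d - 1)*(d^2 + 3*d) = (d - 1)*(d + 3)*(d)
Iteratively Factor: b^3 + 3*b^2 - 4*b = (b + 4)*(b^2 - b) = b*(b + 4)*(b - 1)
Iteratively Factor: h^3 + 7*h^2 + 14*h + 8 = (h + 4)*(h^2 + 3*h + 2) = (h + 1)*(h + 4)*(h + 2)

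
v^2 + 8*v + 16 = (v + 4)^2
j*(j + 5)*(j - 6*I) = j^3 + 5*j^2 - 6*I*j^2 - 30*I*j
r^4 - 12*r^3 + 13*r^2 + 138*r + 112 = (r - 8)*(r - 7)*(r + 1)*(r + 2)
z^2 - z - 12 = (z - 4)*(z + 3)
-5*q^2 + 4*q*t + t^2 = (-q + t)*(5*q + t)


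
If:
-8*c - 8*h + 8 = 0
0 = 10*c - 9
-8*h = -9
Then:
No Solution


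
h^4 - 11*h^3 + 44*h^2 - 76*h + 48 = (h - 4)*(h - 3)*(h - 2)^2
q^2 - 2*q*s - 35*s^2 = (q - 7*s)*(q + 5*s)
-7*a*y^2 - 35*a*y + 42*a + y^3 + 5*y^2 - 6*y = (-7*a + y)*(y - 1)*(y + 6)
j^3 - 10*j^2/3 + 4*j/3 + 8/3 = (j - 2)^2*(j + 2/3)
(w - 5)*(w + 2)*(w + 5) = w^3 + 2*w^2 - 25*w - 50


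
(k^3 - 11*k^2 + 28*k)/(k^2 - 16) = k*(k - 7)/(k + 4)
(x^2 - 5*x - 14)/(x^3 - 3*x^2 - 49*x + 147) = (x + 2)/(x^2 + 4*x - 21)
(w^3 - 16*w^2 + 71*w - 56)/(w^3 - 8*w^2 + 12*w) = (w^3 - 16*w^2 + 71*w - 56)/(w*(w^2 - 8*w + 12))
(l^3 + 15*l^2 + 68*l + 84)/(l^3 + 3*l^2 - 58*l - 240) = (l^2 + 9*l + 14)/(l^2 - 3*l - 40)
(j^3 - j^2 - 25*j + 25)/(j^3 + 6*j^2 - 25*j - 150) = (j - 1)/(j + 6)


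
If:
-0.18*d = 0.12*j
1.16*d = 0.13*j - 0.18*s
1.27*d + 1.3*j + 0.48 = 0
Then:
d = 0.71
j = -1.06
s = -5.31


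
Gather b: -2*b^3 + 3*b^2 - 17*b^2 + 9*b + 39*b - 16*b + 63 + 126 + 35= -2*b^3 - 14*b^2 + 32*b + 224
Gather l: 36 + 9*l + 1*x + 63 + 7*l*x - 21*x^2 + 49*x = l*(7*x + 9) - 21*x^2 + 50*x + 99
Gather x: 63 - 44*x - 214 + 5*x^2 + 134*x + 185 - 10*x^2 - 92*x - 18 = -5*x^2 - 2*x + 16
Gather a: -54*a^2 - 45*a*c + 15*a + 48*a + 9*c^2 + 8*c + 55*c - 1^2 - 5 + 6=-54*a^2 + a*(63 - 45*c) + 9*c^2 + 63*c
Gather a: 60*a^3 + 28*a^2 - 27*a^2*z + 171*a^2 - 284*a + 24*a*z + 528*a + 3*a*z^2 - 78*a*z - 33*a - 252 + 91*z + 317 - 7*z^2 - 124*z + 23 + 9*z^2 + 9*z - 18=60*a^3 + a^2*(199 - 27*z) + a*(3*z^2 - 54*z + 211) + 2*z^2 - 24*z + 70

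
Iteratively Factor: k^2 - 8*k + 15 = (k - 5)*(k - 3)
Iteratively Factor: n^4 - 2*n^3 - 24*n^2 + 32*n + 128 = (n + 2)*(n^3 - 4*n^2 - 16*n + 64) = (n + 2)*(n + 4)*(n^2 - 8*n + 16) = (n - 4)*(n + 2)*(n + 4)*(n - 4)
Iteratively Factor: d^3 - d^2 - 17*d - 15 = (d - 5)*(d^2 + 4*d + 3) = (d - 5)*(d + 3)*(d + 1)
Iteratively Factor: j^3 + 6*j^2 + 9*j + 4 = (j + 1)*(j^2 + 5*j + 4) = (j + 1)^2*(j + 4)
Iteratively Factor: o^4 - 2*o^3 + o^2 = (o)*(o^3 - 2*o^2 + o) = o*(o - 1)*(o^2 - o) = o*(o - 1)^2*(o)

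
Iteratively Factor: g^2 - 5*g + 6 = (g - 3)*(g - 2)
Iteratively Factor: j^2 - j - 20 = (j - 5)*(j + 4)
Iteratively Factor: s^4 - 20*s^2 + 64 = (s + 2)*(s^3 - 2*s^2 - 16*s + 32) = (s - 4)*(s + 2)*(s^2 + 2*s - 8) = (s - 4)*(s - 2)*(s + 2)*(s + 4)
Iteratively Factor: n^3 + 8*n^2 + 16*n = (n + 4)*(n^2 + 4*n) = (n + 4)^2*(n)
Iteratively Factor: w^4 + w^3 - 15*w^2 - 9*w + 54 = (w - 2)*(w^3 + 3*w^2 - 9*w - 27) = (w - 2)*(w + 3)*(w^2 - 9) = (w - 2)*(w + 3)^2*(w - 3)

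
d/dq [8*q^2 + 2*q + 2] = 16*q + 2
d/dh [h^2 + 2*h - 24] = 2*h + 2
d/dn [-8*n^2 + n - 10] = 1 - 16*n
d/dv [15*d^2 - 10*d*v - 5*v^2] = -10*d - 10*v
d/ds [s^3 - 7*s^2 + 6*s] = 3*s^2 - 14*s + 6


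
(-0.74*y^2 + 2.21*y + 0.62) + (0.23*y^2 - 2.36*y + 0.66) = -0.51*y^2 - 0.15*y + 1.28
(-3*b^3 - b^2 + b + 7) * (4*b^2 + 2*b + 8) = -12*b^5 - 10*b^4 - 22*b^3 + 22*b^2 + 22*b + 56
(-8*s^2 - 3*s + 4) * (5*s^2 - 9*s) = -40*s^4 + 57*s^3 + 47*s^2 - 36*s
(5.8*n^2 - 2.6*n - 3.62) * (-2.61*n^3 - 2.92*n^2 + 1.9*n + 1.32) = -15.138*n^5 - 10.15*n^4 + 28.0602*n^3 + 13.2864*n^2 - 10.31*n - 4.7784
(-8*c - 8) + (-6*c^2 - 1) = -6*c^2 - 8*c - 9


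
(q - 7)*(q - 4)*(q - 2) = q^3 - 13*q^2 + 50*q - 56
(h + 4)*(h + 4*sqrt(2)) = h^2 + 4*h + 4*sqrt(2)*h + 16*sqrt(2)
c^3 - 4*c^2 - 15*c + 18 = (c - 6)*(c - 1)*(c + 3)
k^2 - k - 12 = (k - 4)*(k + 3)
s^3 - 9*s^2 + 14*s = s*(s - 7)*(s - 2)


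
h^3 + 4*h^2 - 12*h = h*(h - 2)*(h + 6)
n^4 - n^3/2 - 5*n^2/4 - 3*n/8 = n*(n - 3/2)*(n + 1/2)^2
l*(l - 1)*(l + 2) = l^3 + l^2 - 2*l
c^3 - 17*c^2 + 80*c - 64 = (c - 8)^2*(c - 1)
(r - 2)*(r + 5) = r^2 + 3*r - 10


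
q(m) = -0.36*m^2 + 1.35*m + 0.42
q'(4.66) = -2.01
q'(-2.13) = 2.88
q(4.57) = -0.93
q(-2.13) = -4.09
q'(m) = 1.35 - 0.72*m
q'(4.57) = -1.94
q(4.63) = -1.05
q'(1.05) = 0.59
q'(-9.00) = 7.83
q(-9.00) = -40.89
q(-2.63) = -5.62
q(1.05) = 1.44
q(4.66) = -1.11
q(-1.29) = -1.92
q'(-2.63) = 3.24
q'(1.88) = -0.00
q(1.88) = 1.69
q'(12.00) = -7.29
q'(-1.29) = 2.28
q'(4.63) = -1.98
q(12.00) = -35.22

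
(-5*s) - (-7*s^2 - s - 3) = 7*s^2 - 4*s + 3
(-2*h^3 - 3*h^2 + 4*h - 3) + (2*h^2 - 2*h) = -2*h^3 - h^2 + 2*h - 3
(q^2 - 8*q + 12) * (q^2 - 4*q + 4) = q^4 - 12*q^3 + 48*q^2 - 80*q + 48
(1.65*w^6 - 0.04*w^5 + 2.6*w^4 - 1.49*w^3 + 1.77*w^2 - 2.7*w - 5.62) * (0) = 0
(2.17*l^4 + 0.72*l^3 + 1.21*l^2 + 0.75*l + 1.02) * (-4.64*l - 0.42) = -10.0688*l^5 - 4.2522*l^4 - 5.9168*l^3 - 3.9882*l^2 - 5.0478*l - 0.4284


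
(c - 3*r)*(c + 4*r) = c^2 + c*r - 12*r^2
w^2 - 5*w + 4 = (w - 4)*(w - 1)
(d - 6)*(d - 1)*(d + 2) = d^3 - 5*d^2 - 8*d + 12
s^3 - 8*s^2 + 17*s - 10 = (s - 5)*(s - 2)*(s - 1)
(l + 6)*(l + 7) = l^2 + 13*l + 42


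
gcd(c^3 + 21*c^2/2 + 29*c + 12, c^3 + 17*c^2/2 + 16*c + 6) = c^2 + 13*c/2 + 3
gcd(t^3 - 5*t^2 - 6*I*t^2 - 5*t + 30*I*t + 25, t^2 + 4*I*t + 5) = t - I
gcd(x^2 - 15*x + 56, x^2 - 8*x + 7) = x - 7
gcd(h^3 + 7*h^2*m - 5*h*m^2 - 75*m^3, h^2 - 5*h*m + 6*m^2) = h - 3*m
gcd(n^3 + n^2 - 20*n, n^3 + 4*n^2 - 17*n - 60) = n^2 + n - 20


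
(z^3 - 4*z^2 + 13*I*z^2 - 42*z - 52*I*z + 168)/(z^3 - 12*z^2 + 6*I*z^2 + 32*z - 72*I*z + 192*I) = (z + 7*I)/(z - 8)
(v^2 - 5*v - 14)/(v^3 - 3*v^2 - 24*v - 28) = 1/(v + 2)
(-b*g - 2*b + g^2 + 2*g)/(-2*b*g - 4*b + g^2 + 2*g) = (b - g)/(2*b - g)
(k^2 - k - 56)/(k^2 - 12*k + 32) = (k + 7)/(k - 4)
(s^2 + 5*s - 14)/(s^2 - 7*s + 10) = (s + 7)/(s - 5)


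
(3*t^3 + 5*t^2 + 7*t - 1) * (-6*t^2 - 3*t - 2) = -18*t^5 - 39*t^4 - 63*t^3 - 25*t^2 - 11*t + 2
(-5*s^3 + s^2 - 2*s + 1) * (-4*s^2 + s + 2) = 20*s^5 - 9*s^4 - s^3 - 4*s^2 - 3*s + 2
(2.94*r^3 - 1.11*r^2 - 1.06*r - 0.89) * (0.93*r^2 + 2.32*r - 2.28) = 2.7342*r^5 + 5.7885*r^4 - 10.2642*r^3 - 0.7561*r^2 + 0.352*r + 2.0292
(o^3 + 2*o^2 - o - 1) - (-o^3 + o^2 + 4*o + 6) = 2*o^3 + o^2 - 5*o - 7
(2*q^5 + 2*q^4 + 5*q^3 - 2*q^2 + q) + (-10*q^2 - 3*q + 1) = 2*q^5 + 2*q^4 + 5*q^3 - 12*q^2 - 2*q + 1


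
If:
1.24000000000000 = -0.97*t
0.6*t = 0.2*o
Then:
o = -3.84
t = -1.28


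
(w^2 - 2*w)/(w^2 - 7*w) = (w - 2)/(w - 7)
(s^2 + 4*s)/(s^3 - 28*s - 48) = s/(s^2 - 4*s - 12)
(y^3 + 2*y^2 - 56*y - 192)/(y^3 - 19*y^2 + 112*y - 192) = (y^2 + 10*y + 24)/(y^2 - 11*y + 24)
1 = 1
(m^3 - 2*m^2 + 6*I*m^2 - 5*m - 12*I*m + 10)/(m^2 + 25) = (m^2 + m*(-2 + I) - 2*I)/(m - 5*I)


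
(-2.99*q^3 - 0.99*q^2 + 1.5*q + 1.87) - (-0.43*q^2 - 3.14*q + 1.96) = -2.99*q^3 - 0.56*q^2 + 4.64*q - 0.0899999999999999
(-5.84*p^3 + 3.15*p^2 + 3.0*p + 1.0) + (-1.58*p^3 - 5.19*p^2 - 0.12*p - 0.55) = -7.42*p^3 - 2.04*p^2 + 2.88*p + 0.45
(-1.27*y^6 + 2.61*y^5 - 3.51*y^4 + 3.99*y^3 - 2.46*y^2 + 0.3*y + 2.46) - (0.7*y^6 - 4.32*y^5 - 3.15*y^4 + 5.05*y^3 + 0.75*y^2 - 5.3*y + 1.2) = -1.97*y^6 + 6.93*y^5 - 0.36*y^4 - 1.06*y^3 - 3.21*y^2 + 5.6*y + 1.26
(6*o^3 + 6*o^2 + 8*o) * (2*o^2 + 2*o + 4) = 12*o^5 + 24*o^4 + 52*o^3 + 40*o^2 + 32*o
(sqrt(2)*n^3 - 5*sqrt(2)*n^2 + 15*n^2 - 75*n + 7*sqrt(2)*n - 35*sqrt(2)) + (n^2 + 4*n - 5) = sqrt(2)*n^3 - 5*sqrt(2)*n^2 + 16*n^2 - 71*n + 7*sqrt(2)*n - 35*sqrt(2) - 5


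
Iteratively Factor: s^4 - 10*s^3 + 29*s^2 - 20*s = (s - 5)*(s^3 - 5*s^2 + 4*s) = s*(s - 5)*(s^2 - 5*s + 4) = s*(s - 5)*(s - 4)*(s - 1)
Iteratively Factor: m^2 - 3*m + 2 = (m - 2)*(m - 1)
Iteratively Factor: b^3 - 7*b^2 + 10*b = (b - 5)*(b^2 - 2*b) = b*(b - 5)*(b - 2)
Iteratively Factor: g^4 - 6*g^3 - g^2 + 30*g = (g)*(g^3 - 6*g^2 - g + 30) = g*(g - 5)*(g^2 - g - 6) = g*(g - 5)*(g + 2)*(g - 3)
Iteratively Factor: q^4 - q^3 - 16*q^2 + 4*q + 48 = (q + 3)*(q^3 - 4*q^2 - 4*q + 16) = (q + 2)*(q + 3)*(q^2 - 6*q + 8) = (q - 2)*(q + 2)*(q + 3)*(q - 4)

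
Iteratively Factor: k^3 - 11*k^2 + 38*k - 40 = (k - 5)*(k^2 - 6*k + 8) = (k - 5)*(k - 4)*(k - 2)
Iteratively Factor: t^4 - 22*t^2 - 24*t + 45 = (t - 1)*(t^3 + t^2 - 21*t - 45) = (t - 1)*(t + 3)*(t^2 - 2*t - 15) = (t - 5)*(t - 1)*(t + 3)*(t + 3)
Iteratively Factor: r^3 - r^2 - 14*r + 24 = (r - 3)*(r^2 + 2*r - 8) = (r - 3)*(r - 2)*(r + 4)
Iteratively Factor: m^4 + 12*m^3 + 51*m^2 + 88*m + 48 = (m + 3)*(m^3 + 9*m^2 + 24*m + 16) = (m + 3)*(m + 4)*(m^2 + 5*m + 4) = (m + 3)*(m + 4)^2*(m + 1)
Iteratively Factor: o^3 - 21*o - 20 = (o + 4)*(o^2 - 4*o - 5) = (o - 5)*(o + 4)*(o + 1)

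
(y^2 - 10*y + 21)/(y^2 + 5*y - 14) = (y^2 - 10*y + 21)/(y^2 + 5*y - 14)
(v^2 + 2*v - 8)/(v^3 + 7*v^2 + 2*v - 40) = 1/(v + 5)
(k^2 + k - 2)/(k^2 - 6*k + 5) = (k + 2)/(k - 5)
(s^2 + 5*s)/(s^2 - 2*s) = (s + 5)/(s - 2)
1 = 1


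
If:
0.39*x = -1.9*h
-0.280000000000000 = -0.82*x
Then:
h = -0.07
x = 0.34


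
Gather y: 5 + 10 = 15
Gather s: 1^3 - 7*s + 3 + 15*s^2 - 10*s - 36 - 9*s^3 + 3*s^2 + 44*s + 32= -9*s^3 + 18*s^2 + 27*s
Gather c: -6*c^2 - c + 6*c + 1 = -6*c^2 + 5*c + 1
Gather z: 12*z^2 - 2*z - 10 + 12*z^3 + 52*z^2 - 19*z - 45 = 12*z^3 + 64*z^2 - 21*z - 55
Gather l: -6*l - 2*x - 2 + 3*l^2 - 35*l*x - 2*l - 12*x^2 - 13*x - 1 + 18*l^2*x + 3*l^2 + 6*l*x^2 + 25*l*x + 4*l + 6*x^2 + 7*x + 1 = l^2*(18*x + 6) + l*(6*x^2 - 10*x - 4) - 6*x^2 - 8*x - 2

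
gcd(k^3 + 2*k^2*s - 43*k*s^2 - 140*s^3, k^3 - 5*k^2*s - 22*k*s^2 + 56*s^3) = -k^2 + 3*k*s + 28*s^2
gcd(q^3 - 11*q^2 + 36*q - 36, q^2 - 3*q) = q - 3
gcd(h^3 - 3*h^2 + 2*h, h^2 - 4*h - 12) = 1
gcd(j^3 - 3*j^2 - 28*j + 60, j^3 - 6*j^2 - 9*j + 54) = j - 6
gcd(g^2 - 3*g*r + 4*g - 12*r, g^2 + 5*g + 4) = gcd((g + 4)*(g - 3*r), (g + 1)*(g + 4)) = g + 4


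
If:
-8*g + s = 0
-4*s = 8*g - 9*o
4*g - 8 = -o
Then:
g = 18/19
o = 80/19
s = 144/19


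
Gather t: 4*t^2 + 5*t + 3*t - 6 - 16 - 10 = 4*t^2 + 8*t - 32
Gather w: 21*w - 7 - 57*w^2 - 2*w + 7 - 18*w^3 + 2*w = -18*w^3 - 57*w^2 + 21*w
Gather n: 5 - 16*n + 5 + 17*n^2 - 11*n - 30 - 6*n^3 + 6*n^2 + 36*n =-6*n^3 + 23*n^2 + 9*n - 20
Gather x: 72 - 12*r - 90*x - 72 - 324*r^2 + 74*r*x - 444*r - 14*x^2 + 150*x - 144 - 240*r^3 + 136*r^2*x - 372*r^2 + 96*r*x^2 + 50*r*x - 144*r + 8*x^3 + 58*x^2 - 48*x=-240*r^3 - 696*r^2 - 600*r + 8*x^3 + x^2*(96*r + 44) + x*(136*r^2 + 124*r + 12) - 144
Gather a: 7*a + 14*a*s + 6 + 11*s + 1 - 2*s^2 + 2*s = a*(14*s + 7) - 2*s^2 + 13*s + 7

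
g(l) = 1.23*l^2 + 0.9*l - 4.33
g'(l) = 2.46*l + 0.9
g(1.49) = -0.26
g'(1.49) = 4.57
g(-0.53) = -4.46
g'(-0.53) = -0.40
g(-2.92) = 3.53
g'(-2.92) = -6.28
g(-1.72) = -2.24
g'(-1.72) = -3.33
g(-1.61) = -2.59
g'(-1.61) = -3.06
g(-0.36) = -4.49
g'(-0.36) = 0.01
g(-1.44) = -3.08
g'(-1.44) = -2.64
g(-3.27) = 5.88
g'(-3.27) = -7.14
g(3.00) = 9.44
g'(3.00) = 8.28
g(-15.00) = 258.92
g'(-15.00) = -36.00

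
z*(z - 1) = z^2 - z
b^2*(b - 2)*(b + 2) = b^4 - 4*b^2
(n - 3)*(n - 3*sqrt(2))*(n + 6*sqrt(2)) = n^3 - 3*n^2 + 3*sqrt(2)*n^2 - 36*n - 9*sqrt(2)*n + 108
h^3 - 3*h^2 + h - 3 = (h - 3)*(h - I)*(h + I)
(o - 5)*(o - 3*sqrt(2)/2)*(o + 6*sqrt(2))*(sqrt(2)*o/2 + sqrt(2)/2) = sqrt(2)*o^4/2 - 2*sqrt(2)*o^3 + 9*o^3/2 - 18*o^2 - 23*sqrt(2)*o^2/2 - 45*o/2 + 36*sqrt(2)*o + 45*sqrt(2)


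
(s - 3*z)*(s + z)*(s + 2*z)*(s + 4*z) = s^4 + 4*s^3*z - 7*s^2*z^2 - 34*s*z^3 - 24*z^4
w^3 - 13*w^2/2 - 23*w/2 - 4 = (w - 8)*(w + 1/2)*(w + 1)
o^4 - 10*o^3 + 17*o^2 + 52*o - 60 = (o - 6)*(o - 5)*(o - 1)*(o + 2)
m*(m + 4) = m^2 + 4*m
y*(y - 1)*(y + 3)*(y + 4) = y^4 + 6*y^3 + 5*y^2 - 12*y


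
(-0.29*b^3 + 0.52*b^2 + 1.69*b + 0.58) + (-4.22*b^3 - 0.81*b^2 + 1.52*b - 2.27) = -4.51*b^3 - 0.29*b^2 + 3.21*b - 1.69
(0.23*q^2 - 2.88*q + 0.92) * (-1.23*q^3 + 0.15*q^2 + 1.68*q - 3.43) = -0.2829*q^5 + 3.5769*q^4 - 1.1772*q^3 - 5.4893*q^2 + 11.424*q - 3.1556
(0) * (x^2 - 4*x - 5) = 0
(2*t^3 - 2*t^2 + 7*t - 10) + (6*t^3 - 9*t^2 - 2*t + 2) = 8*t^3 - 11*t^2 + 5*t - 8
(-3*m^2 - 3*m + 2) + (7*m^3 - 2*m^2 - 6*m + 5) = 7*m^3 - 5*m^2 - 9*m + 7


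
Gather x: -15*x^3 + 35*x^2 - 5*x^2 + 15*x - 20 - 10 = -15*x^3 + 30*x^2 + 15*x - 30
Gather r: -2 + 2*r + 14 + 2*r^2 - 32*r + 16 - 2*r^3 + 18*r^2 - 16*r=-2*r^3 + 20*r^2 - 46*r + 28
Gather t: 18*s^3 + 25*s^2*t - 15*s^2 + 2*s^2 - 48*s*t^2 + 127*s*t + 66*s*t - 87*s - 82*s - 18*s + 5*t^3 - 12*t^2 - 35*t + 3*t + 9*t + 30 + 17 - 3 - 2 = 18*s^3 - 13*s^2 - 187*s + 5*t^3 + t^2*(-48*s - 12) + t*(25*s^2 + 193*s - 23) + 42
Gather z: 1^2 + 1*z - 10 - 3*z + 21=12 - 2*z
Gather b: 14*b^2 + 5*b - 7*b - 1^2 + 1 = 14*b^2 - 2*b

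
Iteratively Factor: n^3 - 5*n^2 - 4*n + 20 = (n + 2)*(n^2 - 7*n + 10) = (n - 5)*(n + 2)*(n - 2)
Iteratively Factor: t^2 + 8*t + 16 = (t + 4)*(t + 4)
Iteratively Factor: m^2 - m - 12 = (m - 4)*(m + 3)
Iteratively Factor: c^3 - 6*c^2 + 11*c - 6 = (c - 2)*(c^2 - 4*c + 3) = (c - 2)*(c - 1)*(c - 3)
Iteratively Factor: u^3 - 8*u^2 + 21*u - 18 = (u - 3)*(u^2 - 5*u + 6) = (u - 3)^2*(u - 2)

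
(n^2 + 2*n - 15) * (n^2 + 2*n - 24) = n^4 + 4*n^3 - 35*n^2 - 78*n + 360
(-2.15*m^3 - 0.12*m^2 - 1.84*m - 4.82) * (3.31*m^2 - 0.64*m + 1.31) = -7.1165*m^5 + 0.9788*m^4 - 8.8301*m^3 - 14.9338*m^2 + 0.6744*m - 6.3142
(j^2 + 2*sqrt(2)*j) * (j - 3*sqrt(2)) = j^3 - sqrt(2)*j^2 - 12*j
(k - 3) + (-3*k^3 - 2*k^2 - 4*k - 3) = -3*k^3 - 2*k^2 - 3*k - 6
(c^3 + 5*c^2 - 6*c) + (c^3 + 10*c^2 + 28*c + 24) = 2*c^3 + 15*c^2 + 22*c + 24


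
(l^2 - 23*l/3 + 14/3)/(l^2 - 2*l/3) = (l - 7)/l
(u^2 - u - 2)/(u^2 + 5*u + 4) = (u - 2)/(u + 4)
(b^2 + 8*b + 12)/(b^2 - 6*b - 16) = (b + 6)/(b - 8)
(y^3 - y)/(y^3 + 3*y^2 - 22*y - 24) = y*(y - 1)/(y^2 + 2*y - 24)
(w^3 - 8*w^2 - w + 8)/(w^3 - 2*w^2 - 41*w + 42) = (w^2 - 7*w - 8)/(w^2 - w - 42)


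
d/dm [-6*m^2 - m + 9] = -12*m - 1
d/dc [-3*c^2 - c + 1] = -6*c - 1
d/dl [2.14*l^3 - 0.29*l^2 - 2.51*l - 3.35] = 6.42*l^2 - 0.58*l - 2.51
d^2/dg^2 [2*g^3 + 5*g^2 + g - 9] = 12*g + 10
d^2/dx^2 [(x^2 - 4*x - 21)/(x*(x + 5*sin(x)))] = (2*x^2*(x + 5*sin(x))^2 + x^2*(x + 5*sin(x))*((8 - 4*x)*(5*cos(x) + 1) + (5*x^2 - 20*x - 105)*sin(x)) - 2*x^2*(5*cos(x) + 1)^2*(-x^2 + 4*x + 21) + 4*x*(2 - x)*(x + 5*sin(x))^2 - 2*x*(x + 5*sin(x))*(5*cos(x) + 1)*(-x^2 + 4*x + 21) + (x + 5*sin(x))^2*(2*x^2 - 8*x - 42))/(x^3*(x + 5*sin(x))^3)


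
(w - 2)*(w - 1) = w^2 - 3*w + 2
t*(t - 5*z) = t^2 - 5*t*z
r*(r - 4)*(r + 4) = r^3 - 16*r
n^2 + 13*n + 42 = (n + 6)*(n + 7)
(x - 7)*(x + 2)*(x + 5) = x^3 - 39*x - 70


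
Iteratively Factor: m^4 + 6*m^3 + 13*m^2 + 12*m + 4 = (m + 1)*(m^3 + 5*m^2 + 8*m + 4) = (m + 1)*(m + 2)*(m^2 + 3*m + 2) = (m + 1)^2*(m + 2)*(m + 2)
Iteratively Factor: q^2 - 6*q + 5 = (q - 1)*(q - 5)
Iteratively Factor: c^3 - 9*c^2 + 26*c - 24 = (c - 3)*(c^2 - 6*c + 8) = (c - 4)*(c - 3)*(c - 2)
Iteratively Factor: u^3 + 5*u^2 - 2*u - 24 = (u + 4)*(u^2 + u - 6) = (u + 3)*(u + 4)*(u - 2)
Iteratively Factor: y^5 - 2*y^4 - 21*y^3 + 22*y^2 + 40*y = (y + 4)*(y^4 - 6*y^3 + 3*y^2 + 10*y) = (y - 5)*(y + 4)*(y^3 - y^2 - 2*y) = y*(y - 5)*(y + 4)*(y^2 - y - 2) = y*(y - 5)*(y + 1)*(y + 4)*(y - 2)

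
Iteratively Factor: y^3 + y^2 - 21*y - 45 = (y - 5)*(y^2 + 6*y + 9) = (y - 5)*(y + 3)*(y + 3)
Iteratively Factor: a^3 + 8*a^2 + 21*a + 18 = (a + 3)*(a^2 + 5*a + 6) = (a + 2)*(a + 3)*(a + 3)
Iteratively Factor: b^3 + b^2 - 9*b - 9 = (b + 1)*(b^2 - 9) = (b + 1)*(b + 3)*(b - 3)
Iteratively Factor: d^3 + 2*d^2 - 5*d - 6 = (d + 1)*(d^2 + d - 6) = (d - 2)*(d + 1)*(d + 3)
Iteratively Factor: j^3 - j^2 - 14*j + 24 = (j + 4)*(j^2 - 5*j + 6) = (j - 3)*(j + 4)*(j - 2)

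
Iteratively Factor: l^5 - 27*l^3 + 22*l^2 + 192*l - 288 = (l - 3)*(l^4 + 3*l^3 - 18*l^2 - 32*l + 96) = (l - 3)*(l - 2)*(l^3 + 5*l^2 - 8*l - 48) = (l - 3)^2*(l - 2)*(l^2 + 8*l + 16) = (l - 3)^2*(l - 2)*(l + 4)*(l + 4)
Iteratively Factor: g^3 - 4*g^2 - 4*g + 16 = (g - 2)*(g^2 - 2*g - 8) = (g - 4)*(g - 2)*(g + 2)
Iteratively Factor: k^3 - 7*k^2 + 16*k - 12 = (k - 3)*(k^2 - 4*k + 4) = (k - 3)*(k - 2)*(k - 2)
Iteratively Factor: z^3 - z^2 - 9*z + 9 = (z + 3)*(z^2 - 4*z + 3) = (z - 1)*(z + 3)*(z - 3)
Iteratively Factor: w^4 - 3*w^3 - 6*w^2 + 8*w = (w - 4)*(w^3 + w^2 - 2*w) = (w - 4)*(w + 2)*(w^2 - w) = w*(w - 4)*(w + 2)*(w - 1)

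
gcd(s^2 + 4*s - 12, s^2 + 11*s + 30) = s + 6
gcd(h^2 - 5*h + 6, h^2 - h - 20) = 1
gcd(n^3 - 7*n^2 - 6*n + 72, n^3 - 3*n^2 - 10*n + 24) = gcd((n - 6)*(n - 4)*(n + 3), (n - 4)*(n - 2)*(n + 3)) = n^2 - n - 12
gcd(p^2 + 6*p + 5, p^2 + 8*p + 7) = p + 1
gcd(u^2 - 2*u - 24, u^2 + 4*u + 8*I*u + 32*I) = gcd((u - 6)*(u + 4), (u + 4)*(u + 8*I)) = u + 4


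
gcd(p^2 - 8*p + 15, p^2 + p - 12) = p - 3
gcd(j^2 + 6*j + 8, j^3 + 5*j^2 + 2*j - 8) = j^2 + 6*j + 8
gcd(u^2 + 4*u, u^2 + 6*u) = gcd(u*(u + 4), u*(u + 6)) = u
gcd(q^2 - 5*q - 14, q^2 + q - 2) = q + 2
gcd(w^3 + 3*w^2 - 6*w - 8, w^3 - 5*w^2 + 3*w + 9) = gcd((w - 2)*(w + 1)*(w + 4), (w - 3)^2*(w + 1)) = w + 1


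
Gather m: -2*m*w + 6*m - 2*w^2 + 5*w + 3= m*(6 - 2*w) - 2*w^2 + 5*w + 3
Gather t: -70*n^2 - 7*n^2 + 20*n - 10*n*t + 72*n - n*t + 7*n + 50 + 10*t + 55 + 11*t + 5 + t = -77*n^2 + 99*n + t*(22 - 11*n) + 110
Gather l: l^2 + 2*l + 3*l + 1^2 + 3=l^2 + 5*l + 4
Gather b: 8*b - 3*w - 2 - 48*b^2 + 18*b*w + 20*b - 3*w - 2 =-48*b^2 + b*(18*w + 28) - 6*w - 4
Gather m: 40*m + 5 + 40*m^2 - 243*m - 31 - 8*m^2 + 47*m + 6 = 32*m^2 - 156*m - 20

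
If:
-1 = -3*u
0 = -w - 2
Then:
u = 1/3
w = -2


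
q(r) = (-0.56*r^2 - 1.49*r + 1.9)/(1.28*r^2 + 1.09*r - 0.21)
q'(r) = (-2.56*r - 1.09)*(-0.56*r^2 - 1.49*r + 1.9)/(1.28*r^2 + 1.09*r - 0.21)^2 + (-1.12*r - 1.49)/(1.28*r^2 + 1.09*r - 0.21) = (1.2968*r^2 - 4.6288*r - 1.7581)/(1.6384*r^4 + 2.7904*r^3 + 0.6505*r^2 - 0.4578*r + 0.0441)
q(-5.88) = -0.23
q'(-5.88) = 0.05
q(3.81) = -0.53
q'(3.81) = -0.00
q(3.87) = -0.53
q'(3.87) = -0.00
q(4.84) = -0.53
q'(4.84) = 0.01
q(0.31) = 5.52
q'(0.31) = -48.74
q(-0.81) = -10.82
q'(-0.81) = 44.37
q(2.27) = -0.49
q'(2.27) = -0.07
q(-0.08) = -6.97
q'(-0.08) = -16.52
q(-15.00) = -0.37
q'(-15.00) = 0.00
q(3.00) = -0.52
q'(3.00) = -0.02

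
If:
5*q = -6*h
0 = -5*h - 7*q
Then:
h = 0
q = 0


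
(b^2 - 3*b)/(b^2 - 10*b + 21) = b/(b - 7)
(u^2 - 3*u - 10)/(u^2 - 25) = (u + 2)/(u + 5)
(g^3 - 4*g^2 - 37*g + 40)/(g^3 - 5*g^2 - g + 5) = (g^2 - 3*g - 40)/(g^2 - 4*g - 5)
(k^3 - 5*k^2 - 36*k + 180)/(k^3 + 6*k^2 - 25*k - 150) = (k - 6)/(k + 5)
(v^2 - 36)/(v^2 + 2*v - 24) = (v - 6)/(v - 4)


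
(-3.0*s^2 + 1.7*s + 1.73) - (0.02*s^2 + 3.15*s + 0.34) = -3.02*s^2 - 1.45*s + 1.39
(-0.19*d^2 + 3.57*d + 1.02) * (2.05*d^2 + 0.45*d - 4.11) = -0.3895*d^4 + 7.233*d^3 + 4.4784*d^2 - 14.2137*d - 4.1922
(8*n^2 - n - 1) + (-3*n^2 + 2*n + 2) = 5*n^2 + n + 1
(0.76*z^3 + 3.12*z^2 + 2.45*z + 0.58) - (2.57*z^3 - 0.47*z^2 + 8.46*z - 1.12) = -1.81*z^3 + 3.59*z^2 - 6.01*z + 1.7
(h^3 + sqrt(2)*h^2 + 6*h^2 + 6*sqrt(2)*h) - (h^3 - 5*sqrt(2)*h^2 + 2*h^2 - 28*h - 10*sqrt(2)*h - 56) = 4*h^2 + 6*sqrt(2)*h^2 + 16*sqrt(2)*h + 28*h + 56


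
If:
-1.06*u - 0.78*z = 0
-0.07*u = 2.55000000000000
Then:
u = -36.43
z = 49.51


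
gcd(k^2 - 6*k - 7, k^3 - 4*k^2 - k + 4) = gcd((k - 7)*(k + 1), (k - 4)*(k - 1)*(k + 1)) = k + 1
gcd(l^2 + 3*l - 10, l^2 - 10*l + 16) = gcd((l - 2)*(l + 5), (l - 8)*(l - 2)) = l - 2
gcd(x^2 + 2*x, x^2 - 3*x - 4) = 1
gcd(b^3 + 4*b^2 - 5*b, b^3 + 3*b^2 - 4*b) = b^2 - b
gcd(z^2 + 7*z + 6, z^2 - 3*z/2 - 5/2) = z + 1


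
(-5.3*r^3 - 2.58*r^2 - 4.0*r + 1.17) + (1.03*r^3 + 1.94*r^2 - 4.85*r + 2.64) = -4.27*r^3 - 0.64*r^2 - 8.85*r + 3.81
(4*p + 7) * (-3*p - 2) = -12*p^2 - 29*p - 14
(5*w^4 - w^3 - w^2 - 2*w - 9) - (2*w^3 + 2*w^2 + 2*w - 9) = 5*w^4 - 3*w^3 - 3*w^2 - 4*w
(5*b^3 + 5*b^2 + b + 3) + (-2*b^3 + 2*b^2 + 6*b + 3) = 3*b^3 + 7*b^2 + 7*b + 6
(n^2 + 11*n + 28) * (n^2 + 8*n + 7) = n^4 + 19*n^3 + 123*n^2 + 301*n + 196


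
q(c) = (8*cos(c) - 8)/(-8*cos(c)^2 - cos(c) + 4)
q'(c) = (-16*sin(c)*cos(c) - sin(c))*(8*cos(c) - 8)/(-8*cos(c)^2 - cos(c) + 4)^2 - 8*sin(c)/(-8*cos(c)^2 - cos(c) + 4) = 8*(8*sin(c)^2 + 16*cos(c) - 11)*sin(c)/(cos(c) + 4*cos(2*c))^2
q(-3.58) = 9.22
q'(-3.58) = -29.89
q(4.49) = -2.55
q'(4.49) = 3.68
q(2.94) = 5.87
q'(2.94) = -5.79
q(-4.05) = -8.13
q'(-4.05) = -39.63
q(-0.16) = 0.02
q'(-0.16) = -0.28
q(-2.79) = 7.34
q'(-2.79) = 15.48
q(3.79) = 50.40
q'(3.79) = 1237.37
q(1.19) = -1.99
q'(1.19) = 2.15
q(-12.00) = 0.49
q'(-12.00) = 3.20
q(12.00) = 0.49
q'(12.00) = -3.20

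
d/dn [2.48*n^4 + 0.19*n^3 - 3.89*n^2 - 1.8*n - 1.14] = 9.92*n^3 + 0.57*n^2 - 7.78*n - 1.8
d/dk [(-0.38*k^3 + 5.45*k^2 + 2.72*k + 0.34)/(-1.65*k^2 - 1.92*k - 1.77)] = (0.627*k^4 + 1.4592*k^3 - 3.9582*k^2 - 18.171*k - 4.1616)/(2.7225*k^4 + 6.336*k^3 + 9.5274*k^2 + 6.7968*k + 3.1329)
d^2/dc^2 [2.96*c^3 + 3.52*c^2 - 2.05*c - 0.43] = 17.76*c + 7.04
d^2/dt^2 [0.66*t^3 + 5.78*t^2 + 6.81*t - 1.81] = 3.96*t + 11.56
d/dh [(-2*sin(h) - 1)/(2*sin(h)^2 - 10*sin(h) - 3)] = 4*(sin(h) - cos(h)^2)*cos(h)/(2*sin(h)^2 - 10*sin(h) - 3)^2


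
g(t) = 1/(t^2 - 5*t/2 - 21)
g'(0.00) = 0.01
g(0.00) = -0.05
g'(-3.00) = 0.42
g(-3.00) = -0.22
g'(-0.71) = 0.01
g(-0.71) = -0.05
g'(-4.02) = 0.39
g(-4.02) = 0.19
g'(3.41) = -0.01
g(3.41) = -0.06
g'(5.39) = -0.28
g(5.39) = -0.18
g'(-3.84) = 0.91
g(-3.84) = 0.30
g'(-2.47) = 0.10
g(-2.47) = -0.11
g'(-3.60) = 10.53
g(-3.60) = 1.04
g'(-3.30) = 2.63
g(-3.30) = -0.54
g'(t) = (5/2 - 2*t)/(t^2 - 5*t/2 - 21)^2 = 2*(5 - 4*t)/(-2*t^2 + 5*t + 42)^2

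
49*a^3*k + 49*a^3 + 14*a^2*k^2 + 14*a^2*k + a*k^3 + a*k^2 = (7*a + k)^2*(a*k + a)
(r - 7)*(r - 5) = r^2 - 12*r + 35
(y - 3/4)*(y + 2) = y^2 + 5*y/4 - 3/2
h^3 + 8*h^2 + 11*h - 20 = (h - 1)*(h + 4)*(h + 5)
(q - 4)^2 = q^2 - 8*q + 16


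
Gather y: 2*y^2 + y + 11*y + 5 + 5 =2*y^2 + 12*y + 10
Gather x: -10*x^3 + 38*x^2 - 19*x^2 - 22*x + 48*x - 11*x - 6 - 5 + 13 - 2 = -10*x^3 + 19*x^2 + 15*x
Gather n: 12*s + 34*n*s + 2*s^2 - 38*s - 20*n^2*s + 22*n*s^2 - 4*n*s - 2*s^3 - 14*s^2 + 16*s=-20*n^2*s + n*(22*s^2 + 30*s) - 2*s^3 - 12*s^2 - 10*s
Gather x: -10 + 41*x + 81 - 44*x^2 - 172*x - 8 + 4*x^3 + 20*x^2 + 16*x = 4*x^3 - 24*x^2 - 115*x + 63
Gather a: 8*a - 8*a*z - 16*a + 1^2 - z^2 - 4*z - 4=a*(-8*z - 8) - z^2 - 4*z - 3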